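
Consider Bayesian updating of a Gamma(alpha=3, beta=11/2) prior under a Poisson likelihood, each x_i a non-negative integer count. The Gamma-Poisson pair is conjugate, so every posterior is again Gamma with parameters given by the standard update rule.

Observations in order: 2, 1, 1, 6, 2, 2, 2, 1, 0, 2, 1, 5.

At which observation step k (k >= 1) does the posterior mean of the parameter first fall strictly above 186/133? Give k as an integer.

obs 1: x=2 → posterior Gamma(5, 13/2)
obs 2: x=1 → posterior Gamma(6, 15/2)
obs 3: x=1 → posterior Gamma(7, 17/2)
obs 4: x=6 → posterior Gamma(13, 19/2)
obs 5: x=2 → posterior Gamma(15, 21/2)
obs 6: x=2 → posterior Gamma(17, 23/2)
obs 7: x=2 → posterior Gamma(19, 25/2)
obs 8: x=1 → posterior Gamma(20, 27/2)
obs 9: x=0 → posterior Gamma(20, 29/2)
obs 10: x=2 → posterior Gamma(22, 31/2)
obs 11: x=1 → posterior Gamma(23, 33/2)
obs 12: x=5 → posterior Gamma(28, 35/2)

k = 5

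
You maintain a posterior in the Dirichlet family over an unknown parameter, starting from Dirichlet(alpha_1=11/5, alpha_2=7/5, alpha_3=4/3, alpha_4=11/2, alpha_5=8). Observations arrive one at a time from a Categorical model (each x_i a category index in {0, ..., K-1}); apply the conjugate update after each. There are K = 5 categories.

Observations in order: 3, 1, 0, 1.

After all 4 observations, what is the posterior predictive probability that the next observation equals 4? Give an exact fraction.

obs 1: x=3 → posterior Dirichlet(11/5, 7/5, 4/3, 13/2, 8)
obs 2: x=1 → posterior Dirichlet(11/5, 12/5, 4/3, 13/2, 8)
obs 3: x=0 → posterior Dirichlet(16/5, 12/5, 4/3, 13/2, 8)
obs 4: x=1 → posterior Dirichlet(16/5, 17/5, 4/3, 13/2, 8)

240/673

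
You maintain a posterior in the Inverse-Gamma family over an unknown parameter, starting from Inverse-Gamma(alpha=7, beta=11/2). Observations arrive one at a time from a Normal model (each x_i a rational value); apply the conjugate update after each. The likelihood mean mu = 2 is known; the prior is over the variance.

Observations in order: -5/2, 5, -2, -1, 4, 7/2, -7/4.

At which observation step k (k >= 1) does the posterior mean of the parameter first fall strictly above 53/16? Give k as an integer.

k = 3

obs 1: x=-5/2 → posterior Inverse-Gamma(15/2, 125/8)
obs 2: x=5 → posterior Inverse-Gamma(8, 161/8)
obs 3: x=-2 → posterior Inverse-Gamma(17/2, 225/8)
obs 4: x=-1 → posterior Inverse-Gamma(9, 261/8)
obs 5: x=4 → posterior Inverse-Gamma(19/2, 277/8)
obs 6: x=7/2 → posterior Inverse-Gamma(10, 143/4)
obs 7: x=-7/4 → posterior Inverse-Gamma(21/2, 1369/32)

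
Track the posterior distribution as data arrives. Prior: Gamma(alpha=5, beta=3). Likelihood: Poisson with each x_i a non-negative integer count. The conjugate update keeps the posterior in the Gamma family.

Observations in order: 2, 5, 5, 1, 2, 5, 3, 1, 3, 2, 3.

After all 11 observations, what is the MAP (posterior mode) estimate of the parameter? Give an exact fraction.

18/7

obs 1: x=2 → posterior Gamma(7, 4)
obs 2: x=5 → posterior Gamma(12, 5)
obs 3: x=5 → posterior Gamma(17, 6)
obs 4: x=1 → posterior Gamma(18, 7)
obs 5: x=2 → posterior Gamma(20, 8)
obs 6: x=5 → posterior Gamma(25, 9)
obs 7: x=3 → posterior Gamma(28, 10)
obs 8: x=1 → posterior Gamma(29, 11)
obs 9: x=3 → posterior Gamma(32, 12)
obs 10: x=2 → posterior Gamma(34, 13)
obs 11: x=3 → posterior Gamma(37, 14)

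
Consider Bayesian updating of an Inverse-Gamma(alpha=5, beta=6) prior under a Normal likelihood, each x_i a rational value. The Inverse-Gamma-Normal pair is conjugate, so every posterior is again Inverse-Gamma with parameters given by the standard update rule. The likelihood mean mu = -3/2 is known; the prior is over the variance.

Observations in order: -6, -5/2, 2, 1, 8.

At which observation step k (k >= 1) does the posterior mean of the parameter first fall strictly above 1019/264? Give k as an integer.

obs 1: x=-6 → posterior Inverse-Gamma(11/2, 129/8)
obs 2: x=-5/2 → posterior Inverse-Gamma(6, 133/8)
obs 3: x=2 → posterior Inverse-Gamma(13/2, 91/4)
obs 4: x=1 → posterior Inverse-Gamma(7, 207/8)
obs 5: x=8 → posterior Inverse-Gamma(15/2, 71)

k = 3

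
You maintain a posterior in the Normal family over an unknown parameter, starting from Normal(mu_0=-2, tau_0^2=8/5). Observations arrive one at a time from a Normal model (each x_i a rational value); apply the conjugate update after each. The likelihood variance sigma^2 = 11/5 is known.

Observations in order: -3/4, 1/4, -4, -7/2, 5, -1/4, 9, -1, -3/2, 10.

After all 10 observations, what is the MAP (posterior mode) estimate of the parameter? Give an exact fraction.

12/13

obs 1: x=-3/4 → posterior Normal(-28/19, 88/95)
obs 2: x=1/4 → posterior Normal(-26/27, 88/135)
obs 3: x=-4 → posterior Normal(-58/35, 88/175)
obs 4: x=-7/2 → posterior Normal(-2, 88/215)
obs 5: x=5 → posterior Normal(-46/51, 88/255)
obs 6: x=-1/4 → posterior Normal(-48/59, 88/295)
obs 7: x=9 → posterior Normal(24/67, 88/335)
obs 8: x=-1 → posterior Normal(16/75, 88/375)
obs 9: x=-3/2 → posterior Normal(4/83, 88/415)
obs 10: x=10 → posterior Normal(12/13, 88/455)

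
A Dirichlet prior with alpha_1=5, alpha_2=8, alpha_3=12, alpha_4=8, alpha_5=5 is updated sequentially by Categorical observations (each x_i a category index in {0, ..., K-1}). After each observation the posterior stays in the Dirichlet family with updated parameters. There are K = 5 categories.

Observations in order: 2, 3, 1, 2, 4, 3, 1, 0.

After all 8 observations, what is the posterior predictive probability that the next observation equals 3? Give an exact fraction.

obs 1: x=2 → posterior Dirichlet(5, 8, 13, 8, 5)
obs 2: x=3 → posterior Dirichlet(5, 8, 13, 9, 5)
obs 3: x=1 → posterior Dirichlet(5, 9, 13, 9, 5)
obs 4: x=2 → posterior Dirichlet(5, 9, 14, 9, 5)
obs 5: x=4 → posterior Dirichlet(5, 9, 14, 9, 6)
obs 6: x=3 → posterior Dirichlet(5, 9, 14, 10, 6)
obs 7: x=1 → posterior Dirichlet(5, 10, 14, 10, 6)
obs 8: x=0 → posterior Dirichlet(6, 10, 14, 10, 6)

5/23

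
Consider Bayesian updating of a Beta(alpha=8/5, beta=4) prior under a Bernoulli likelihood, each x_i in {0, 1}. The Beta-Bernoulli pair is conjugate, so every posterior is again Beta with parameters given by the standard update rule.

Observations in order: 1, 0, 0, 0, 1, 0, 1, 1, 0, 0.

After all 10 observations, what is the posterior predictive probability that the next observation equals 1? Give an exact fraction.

14/39

obs 1: x=1 → posterior Beta(13/5, 4)
obs 2: x=0 → posterior Beta(13/5, 5)
obs 3: x=0 → posterior Beta(13/5, 6)
obs 4: x=0 → posterior Beta(13/5, 7)
obs 5: x=1 → posterior Beta(18/5, 7)
obs 6: x=0 → posterior Beta(18/5, 8)
obs 7: x=1 → posterior Beta(23/5, 8)
obs 8: x=1 → posterior Beta(28/5, 8)
obs 9: x=0 → posterior Beta(28/5, 9)
obs 10: x=0 → posterior Beta(28/5, 10)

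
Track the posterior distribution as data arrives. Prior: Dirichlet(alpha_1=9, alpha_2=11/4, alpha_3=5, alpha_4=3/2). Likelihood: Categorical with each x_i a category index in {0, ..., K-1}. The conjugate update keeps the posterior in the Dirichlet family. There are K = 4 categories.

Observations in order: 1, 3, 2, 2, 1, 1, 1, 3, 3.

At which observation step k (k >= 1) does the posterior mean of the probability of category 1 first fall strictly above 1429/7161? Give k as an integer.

k = 5

obs 1: x=1 → posterior Dirichlet(9, 15/4, 5, 3/2)
obs 2: x=3 → posterior Dirichlet(9, 15/4, 5, 5/2)
obs 3: x=2 → posterior Dirichlet(9, 15/4, 6, 5/2)
obs 4: x=2 → posterior Dirichlet(9, 15/4, 7, 5/2)
obs 5: x=1 → posterior Dirichlet(9, 19/4, 7, 5/2)
obs 6: x=1 → posterior Dirichlet(9, 23/4, 7, 5/2)
obs 7: x=1 → posterior Dirichlet(9, 27/4, 7, 5/2)
obs 8: x=3 → posterior Dirichlet(9, 27/4, 7, 7/2)
obs 9: x=3 → posterior Dirichlet(9, 27/4, 7, 9/2)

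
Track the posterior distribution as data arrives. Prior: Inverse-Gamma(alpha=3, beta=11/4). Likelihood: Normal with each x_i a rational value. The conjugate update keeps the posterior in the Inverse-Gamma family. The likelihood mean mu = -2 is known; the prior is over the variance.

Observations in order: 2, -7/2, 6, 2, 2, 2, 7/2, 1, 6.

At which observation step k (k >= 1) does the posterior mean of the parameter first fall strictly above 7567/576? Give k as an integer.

k = 5

obs 1: x=2 → posterior Inverse-Gamma(7/2, 43/4)
obs 2: x=-7/2 → posterior Inverse-Gamma(4, 95/8)
obs 3: x=6 → posterior Inverse-Gamma(9/2, 351/8)
obs 4: x=2 → posterior Inverse-Gamma(5, 415/8)
obs 5: x=2 → posterior Inverse-Gamma(11/2, 479/8)
obs 6: x=2 → posterior Inverse-Gamma(6, 543/8)
obs 7: x=7/2 → posterior Inverse-Gamma(13/2, 83)
obs 8: x=1 → posterior Inverse-Gamma(7, 175/2)
obs 9: x=6 → posterior Inverse-Gamma(15/2, 239/2)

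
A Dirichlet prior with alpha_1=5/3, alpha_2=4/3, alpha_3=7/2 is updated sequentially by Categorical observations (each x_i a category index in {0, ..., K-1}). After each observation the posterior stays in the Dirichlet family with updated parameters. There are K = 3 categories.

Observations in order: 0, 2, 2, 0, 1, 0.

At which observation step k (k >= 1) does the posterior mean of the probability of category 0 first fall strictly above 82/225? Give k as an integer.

k = 6

obs 1: x=0 → posterior Dirichlet(8/3, 4/3, 7/2)
obs 2: x=2 → posterior Dirichlet(8/3, 4/3, 9/2)
obs 3: x=2 → posterior Dirichlet(8/3, 4/3, 11/2)
obs 4: x=0 → posterior Dirichlet(11/3, 4/3, 11/2)
obs 5: x=1 → posterior Dirichlet(11/3, 7/3, 11/2)
obs 6: x=0 → posterior Dirichlet(14/3, 7/3, 11/2)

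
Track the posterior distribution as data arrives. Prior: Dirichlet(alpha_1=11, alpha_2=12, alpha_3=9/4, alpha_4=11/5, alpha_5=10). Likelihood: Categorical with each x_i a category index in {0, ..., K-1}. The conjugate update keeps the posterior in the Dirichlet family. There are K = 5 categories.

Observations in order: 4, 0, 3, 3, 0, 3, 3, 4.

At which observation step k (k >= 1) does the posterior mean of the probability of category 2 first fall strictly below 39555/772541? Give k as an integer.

k = 7

obs 1: x=4 → posterior Dirichlet(11, 12, 9/4, 11/5, 11)
obs 2: x=0 → posterior Dirichlet(12, 12, 9/4, 11/5, 11)
obs 3: x=3 → posterior Dirichlet(12, 12, 9/4, 16/5, 11)
obs 4: x=3 → posterior Dirichlet(12, 12, 9/4, 21/5, 11)
obs 5: x=0 → posterior Dirichlet(13, 12, 9/4, 21/5, 11)
obs 6: x=3 → posterior Dirichlet(13, 12, 9/4, 26/5, 11)
obs 7: x=3 → posterior Dirichlet(13, 12, 9/4, 31/5, 11)
obs 8: x=4 → posterior Dirichlet(13, 12, 9/4, 31/5, 12)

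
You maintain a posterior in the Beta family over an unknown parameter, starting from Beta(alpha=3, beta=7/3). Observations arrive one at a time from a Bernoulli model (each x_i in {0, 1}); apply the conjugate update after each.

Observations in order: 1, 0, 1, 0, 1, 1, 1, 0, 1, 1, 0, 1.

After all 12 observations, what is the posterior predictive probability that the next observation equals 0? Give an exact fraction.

obs 1: x=1 → posterior Beta(4, 7/3)
obs 2: x=0 → posterior Beta(4, 10/3)
obs 3: x=1 → posterior Beta(5, 10/3)
obs 4: x=0 → posterior Beta(5, 13/3)
obs 5: x=1 → posterior Beta(6, 13/3)
obs 6: x=1 → posterior Beta(7, 13/3)
obs 7: x=1 → posterior Beta(8, 13/3)
obs 8: x=0 → posterior Beta(8, 16/3)
obs 9: x=1 → posterior Beta(9, 16/3)
obs 10: x=1 → posterior Beta(10, 16/3)
obs 11: x=0 → posterior Beta(10, 19/3)
obs 12: x=1 → posterior Beta(11, 19/3)

19/52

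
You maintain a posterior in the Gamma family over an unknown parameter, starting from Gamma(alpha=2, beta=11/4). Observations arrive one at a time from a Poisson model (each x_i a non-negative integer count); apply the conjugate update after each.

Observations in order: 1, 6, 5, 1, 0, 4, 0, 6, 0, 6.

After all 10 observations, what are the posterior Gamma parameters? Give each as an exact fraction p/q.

alpha=31, beta=51/4

obs 1: x=1 → posterior Gamma(3, 15/4)
obs 2: x=6 → posterior Gamma(9, 19/4)
obs 3: x=5 → posterior Gamma(14, 23/4)
obs 4: x=1 → posterior Gamma(15, 27/4)
obs 5: x=0 → posterior Gamma(15, 31/4)
obs 6: x=4 → posterior Gamma(19, 35/4)
obs 7: x=0 → posterior Gamma(19, 39/4)
obs 8: x=6 → posterior Gamma(25, 43/4)
obs 9: x=0 → posterior Gamma(25, 47/4)
obs 10: x=6 → posterior Gamma(31, 51/4)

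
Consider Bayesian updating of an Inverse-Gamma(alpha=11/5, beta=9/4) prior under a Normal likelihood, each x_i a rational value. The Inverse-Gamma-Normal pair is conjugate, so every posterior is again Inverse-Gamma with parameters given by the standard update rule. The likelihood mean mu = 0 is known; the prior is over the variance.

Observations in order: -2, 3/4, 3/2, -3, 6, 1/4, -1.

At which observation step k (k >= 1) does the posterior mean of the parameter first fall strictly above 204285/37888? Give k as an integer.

obs 1: x=-2 → posterior Inverse-Gamma(27/10, 17/4)
obs 2: x=3/4 → posterior Inverse-Gamma(16/5, 145/32)
obs 3: x=3/2 → posterior Inverse-Gamma(37/10, 181/32)
obs 4: x=-3 → posterior Inverse-Gamma(21/5, 325/32)
obs 5: x=6 → posterior Inverse-Gamma(47/10, 901/32)
obs 6: x=1/4 → posterior Inverse-Gamma(26/5, 451/16)
obs 7: x=-1 → posterior Inverse-Gamma(57/10, 459/16)

k = 5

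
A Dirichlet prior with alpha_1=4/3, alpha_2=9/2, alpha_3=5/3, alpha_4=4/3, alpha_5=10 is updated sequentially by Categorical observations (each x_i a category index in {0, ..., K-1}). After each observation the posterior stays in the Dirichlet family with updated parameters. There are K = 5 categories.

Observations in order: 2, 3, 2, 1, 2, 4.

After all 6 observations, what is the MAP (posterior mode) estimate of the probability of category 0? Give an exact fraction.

2/119

obs 1: x=2 → posterior Dirichlet(4/3, 9/2, 8/3, 4/3, 10)
obs 2: x=3 → posterior Dirichlet(4/3, 9/2, 8/3, 7/3, 10)
obs 3: x=2 → posterior Dirichlet(4/3, 9/2, 11/3, 7/3, 10)
obs 4: x=1 → posterior Dirichlet(4/3, 11/2, 11/3, 7/3, 10)
obs 5: x=2 → posterior Dirichlet(4/3, 11/2, 14/3, 7/3, 10)
obs 6: x=4 → posterior Dirichlet(4/3, 11/2, 14/3, 7/3, 11)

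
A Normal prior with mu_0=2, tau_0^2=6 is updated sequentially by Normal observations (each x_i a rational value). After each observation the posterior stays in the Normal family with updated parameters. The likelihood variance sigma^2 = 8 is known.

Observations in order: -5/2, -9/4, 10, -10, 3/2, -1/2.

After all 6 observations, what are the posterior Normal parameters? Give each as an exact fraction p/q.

obs 1: x=-5/2 → posterior Normal(1/14, 24/7)
obs 2: x=-9/4 → posterior Normal(-5/8, 12/5)
obs 3: x=10 → posterior Normal(95/52, 24/13)
obs 4: x=-10 → posterior Normal(-25/64, 3/2)
obs 5: x=3/2 → posterior Normal(-7/76, 24/19)
obs 6: x=-1/2 → posterior Normal(-13/88, 12/11)

mu_0=-13/88, tau_0^2=12/11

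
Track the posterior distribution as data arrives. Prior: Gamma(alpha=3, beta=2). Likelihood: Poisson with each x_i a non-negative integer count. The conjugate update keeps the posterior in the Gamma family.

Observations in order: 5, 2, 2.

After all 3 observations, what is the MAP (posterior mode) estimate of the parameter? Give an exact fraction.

11/5

obs 1: x=5 → posterior Gamma(8, 3)
obs 2: x=2 → posterior Gamma(10, 4)
obs 3: x=2 → posterior Gamma(12, 5)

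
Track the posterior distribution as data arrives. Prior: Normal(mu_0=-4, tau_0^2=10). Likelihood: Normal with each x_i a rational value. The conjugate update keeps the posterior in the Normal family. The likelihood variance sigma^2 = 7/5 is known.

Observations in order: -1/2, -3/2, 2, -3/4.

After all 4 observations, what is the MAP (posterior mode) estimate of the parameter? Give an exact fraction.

obs 1: x=-1/2 → posterior Normal(-53/57, 70/57)
obs 2: x=-3/2 → posterior Normal(-128/107, 70/107)
obs 3: x=2 → posterior Normal(-28/157, 70/157)
obs 4: x=-3/4 → posterior Normal(-131/414, 70/207)

-131/414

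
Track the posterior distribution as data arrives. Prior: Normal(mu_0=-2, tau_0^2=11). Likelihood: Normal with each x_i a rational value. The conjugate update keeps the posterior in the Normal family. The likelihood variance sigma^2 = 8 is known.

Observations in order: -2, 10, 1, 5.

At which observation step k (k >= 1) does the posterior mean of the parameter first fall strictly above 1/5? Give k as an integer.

k = 2

obs 1: x=-2 → posterior Normal(-2, 88/19)
obs 2: x=10 → posterior Normal(12/5, 44/15)
obs 3: x=1 → posterior Normal(83/41, 88/41)
obs 4: x=5 → posterior Normal(69/26, 22/13)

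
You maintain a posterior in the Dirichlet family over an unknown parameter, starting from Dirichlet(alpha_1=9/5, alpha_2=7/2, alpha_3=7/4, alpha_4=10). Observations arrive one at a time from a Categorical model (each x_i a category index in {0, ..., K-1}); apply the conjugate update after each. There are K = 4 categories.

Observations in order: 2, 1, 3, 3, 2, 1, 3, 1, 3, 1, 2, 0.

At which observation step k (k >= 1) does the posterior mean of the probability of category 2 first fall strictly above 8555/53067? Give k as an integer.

k = 5

obs 1: x=2 → posterior Dirichlet(9/5, 7/2, 11/4, 10)
obs 2: x=1 → posterior Dirichlet(9/5, 9/2, 11/4, 10)
obs 3: x=3 → posterior Dirichlet(9/5, 9/2, 11/4, 11)
obs 4: x=3 → posterior Dirichlet(9/5, 9/2, 11/4, 12)
obs 5: x=2 → posterior Dirichlet(9/5, 9/2, 15/4, 12)
obs 6: x=1 → posterior Dirichlet(9/5, 11/2, 15/4, 12)
obs 7: x=3 → posterior Dirichlet(9/5, 11/2, 15/4, 13)
obs 8: x=1 → posterior Dirichlet(9/5, 13/2, 15/4, 13)
obs 9: x=3 → posterior Dirichlet(9/5, 13/2, 15/4, 14)
obs 10: x=1 → posterior Dirichlet(9/5, 15/2, 15/4, 14)
obs 11: x=2 → posterior Dirichlet(9/5, 15/2, 19/4, 14)
obs 12: x=0 → posterior Dirichlet(14/5, 15/2, 19/4, 14)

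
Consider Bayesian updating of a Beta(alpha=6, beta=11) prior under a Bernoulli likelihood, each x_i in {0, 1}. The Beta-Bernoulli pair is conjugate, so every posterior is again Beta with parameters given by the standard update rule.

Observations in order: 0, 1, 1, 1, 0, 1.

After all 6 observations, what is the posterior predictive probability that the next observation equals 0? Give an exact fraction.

obs 1: x=0 → posterior Beta(6, 12)
obs 2: x=1 → posterior Beta(7, 12)
obs 3: x=1 → posterior Beta(8, 12)
obs 4: x=1 → posterior Beta(9, 12)
obs 5: x=0 → posterior Beta(9, 13)
obs 6: x=1 → posterior Beta(10, 13)

13/23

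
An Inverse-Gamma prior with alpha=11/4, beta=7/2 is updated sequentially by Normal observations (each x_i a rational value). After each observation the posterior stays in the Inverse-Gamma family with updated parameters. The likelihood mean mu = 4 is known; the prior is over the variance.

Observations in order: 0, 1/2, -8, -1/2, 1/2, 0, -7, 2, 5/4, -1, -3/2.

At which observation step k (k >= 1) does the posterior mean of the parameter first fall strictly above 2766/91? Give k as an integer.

obs 1: x=0 → posterior Inverse-Gamma(13/4, 23/2)
obs 2: x=1/2 → posterior Inverse-Gamma(15/4, 141/8)
obs 3: x=-8 → posterior Inverse-Gamma(17/4, 717/8)
obs 4: x=-1/2 → posterior Inverse-Gamma(19/4, 399/4)
obs 5: x=1/2 → posterior Inverse-Gamma(21/4, 847/8)
obs 6: x=0 → posterior Inverse-Gamma(23/4, 911/8)
obs 7: x=-7 → posterior Inverse-Gamma(25/4, 1395/8)
obs 8: x=2 → posterior Inverse-Gamma(27/4, 1411/8)
obs 9: x=5/4 → posterior Inverse-Gamma(29/4, 5765/32)
obs 10: x=-1 → posterior Inverse-Gamma(31/4, 6165/32)
obs 11: x=-3/2 → posterior Inverse-Gamma(33/4, 6649/32)

k = 7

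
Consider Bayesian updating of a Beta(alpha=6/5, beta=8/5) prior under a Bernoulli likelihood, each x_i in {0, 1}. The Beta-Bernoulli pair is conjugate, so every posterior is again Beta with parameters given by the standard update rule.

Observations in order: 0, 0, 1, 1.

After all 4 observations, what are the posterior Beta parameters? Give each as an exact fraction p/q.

obs 1: x=0 → posterior Beta(6/5, 13/5)
obs 2: x=0 → posterior Beta(6/5, 18/5)
obs 3: x=1 → posterior Beta(11/5, 18/5)
obs 4: x=1 → posterior Beta(16/5, 18/5)

alpha=16/5, beta=18/5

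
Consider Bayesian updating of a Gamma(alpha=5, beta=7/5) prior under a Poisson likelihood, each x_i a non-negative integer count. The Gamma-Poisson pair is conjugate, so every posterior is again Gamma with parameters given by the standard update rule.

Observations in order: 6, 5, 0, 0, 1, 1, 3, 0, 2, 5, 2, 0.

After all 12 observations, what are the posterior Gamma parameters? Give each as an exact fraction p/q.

obs 1: x=6 → posterior Gamma(11, 12/5)
obs 2: x=5 → posterior Gamma(16, 17/5)
obs 3: x=0 → posterior Gamma(16, 22/5)
obs 4: x=0 → posterior Gamma(16, 27/5)
obs 5: x=1 → posterior Gamma(17, 32/5)
obs 6: x=1 → posterior Gamma(18, 37/5)
obs 7: x=3 → posterior Gamma(21, 42/5)
obs 8: x=0 → posterior Gamma(21, 47/5)
obs 9: x=2 → posterior Gamma(23, 52/5)
obs 10: x=5 → posterior Gamma(28, 57/5)
obs 11: x=2 → posterior Gamma(30, 62/5)
obs 12: x=0 → posterior Gamma(30, 67/5)

alpha=30, beta=67/5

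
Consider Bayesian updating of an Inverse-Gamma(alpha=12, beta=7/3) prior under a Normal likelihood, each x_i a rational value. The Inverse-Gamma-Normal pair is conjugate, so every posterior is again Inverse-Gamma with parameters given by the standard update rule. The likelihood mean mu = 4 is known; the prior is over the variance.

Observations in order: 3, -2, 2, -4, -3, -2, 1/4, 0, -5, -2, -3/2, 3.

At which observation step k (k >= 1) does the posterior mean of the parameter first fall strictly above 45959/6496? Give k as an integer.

obs 1: x=3 → posterior Inverse-Gamma(25/2, 17/6)
obs 2: x=-2 → posterior Inverse-Gamma(13, 125/6)
obs 3: x=2 → posterior Inverse-Gamma(27/2, 137/6)
obs 4: x=-4 → posterior Inverse-Gamma(14, 329/6)
obs 5: x=-3 → posterior Inverse-Gamma(29/2, 238/3)
obs 6: x=-2 → posterior Inverse-Gamma(15, 292/3)
obs 7: x=1/4 → posterior Inverse-Gamma(31/2, 10019/96)
obs 8: x=0 → posterior Inverse-Gamma(16, 10787/96)
obs 9: x=-5 → posterior Inverse-Gamma(33/2, 14675/96)
obs 10: x=-2 → posterior Inverse-Gamma(17, 16403/96)
obs 11: x=-3/2 → posterior Inverse-Gamma(35/2, 17855/96)
obs 12: x=3 → posterior Inverse-Gamma(18, 17903/96)

k = 7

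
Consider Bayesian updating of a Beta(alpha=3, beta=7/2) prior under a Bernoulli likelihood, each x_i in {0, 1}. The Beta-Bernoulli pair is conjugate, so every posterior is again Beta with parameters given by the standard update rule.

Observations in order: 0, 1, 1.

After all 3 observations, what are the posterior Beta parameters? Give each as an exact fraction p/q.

alpha=5, beta=9/2

obs 1: x=0 → posterior Beta(3, 9/2)
obs 2: x=1 → posterior Beta(4, 9/2)
obs 3: x=1 → posterior Beta(5, 9/2)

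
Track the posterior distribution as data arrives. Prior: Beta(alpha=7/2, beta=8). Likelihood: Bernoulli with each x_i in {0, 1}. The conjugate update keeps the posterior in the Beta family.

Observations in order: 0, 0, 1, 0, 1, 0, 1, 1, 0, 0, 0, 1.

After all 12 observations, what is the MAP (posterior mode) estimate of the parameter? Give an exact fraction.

15/43

obs 1: x=0 → posterior Beta(7/2, 9)
obs 2: x=0 → posterior Beta(7/2, 10)
obs 3: x=1 → posterior Beta(9/2, 10)
obs 4: x=0 → posterior Beta(9/2, 11)
obs 5: x=1 → posterior Beta(11/2, 11)
obs 6: x=0 → posterior Beta(11/2, 12)
obs 7: x=1 → posterior Beta(13/2, 12)
obs 8: x=1 → posterior Beta(15/2, 12)
obs 9: x=0 → posterior Beta(15/2, 13)
obs 10: x=0 → posterior Beta(15/2, 14)
obs 11: x=0 → posterior Beta(15/2, 15)
obs 12: x=1 → posterior Beta(17/2, 15)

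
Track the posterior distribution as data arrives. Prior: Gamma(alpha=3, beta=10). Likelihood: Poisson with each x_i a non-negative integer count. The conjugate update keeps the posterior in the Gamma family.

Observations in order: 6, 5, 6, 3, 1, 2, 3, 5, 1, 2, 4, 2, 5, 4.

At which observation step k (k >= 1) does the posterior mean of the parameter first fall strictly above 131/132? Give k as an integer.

k = 2

obs 1: x=6 → posterior Gamma(9, 11)
obs 2: x=5 → posterior Gamma(14, 12)
obs 3: x=6 → posterior Gamma(20, 13)
obs 4: x=3 → posterior Gamma(23, 14)
obs 5: x=1 → posterior Gamma(24, 15)
obs 6: x=2 → posterior Gamma(26, 16)
obs 7: x=3 → posterior Gamma(29, 17)
obs 8: x=5 → posterior Gamma(34, 18)
obs 9: x=1 → posterior Gamma(35, 19)
obs 10: x=2 → posterior Gamma(37, 20)
obs 11: x=4 → posterior Gamma(41, 21)
obs 12: x=2 → posterior Gamma(43, 22)
obs 13: x=5 → posterior Gamma(48, 23)
obs 14: x=4 → posterior Gamma(52, 24)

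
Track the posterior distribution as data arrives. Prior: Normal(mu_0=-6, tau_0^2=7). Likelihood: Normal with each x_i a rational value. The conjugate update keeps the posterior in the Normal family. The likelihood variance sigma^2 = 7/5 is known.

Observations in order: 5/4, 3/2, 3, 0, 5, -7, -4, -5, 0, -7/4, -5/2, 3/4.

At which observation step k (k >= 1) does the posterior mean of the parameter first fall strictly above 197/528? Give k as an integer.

obs 1: x=5/4 → posterior Normal(1/24, 7/6)
obs 2: x=3/2 → posterior Normal(31/44, 7/11)
obs 3: x=3 → posterior Normal(91/64, 7/16)
obs 4: x=0 → posterior Normal(13/12, 1/3)
obs 5: x=5 → posterior Normal(191/104, 7/26)
obs 6: x=-7 → posterior Normal(51/124, 7/31)
obs 7: x=-4 → posterior Normal(-29/144, 7/36)
obs 8: x=-5 → posterior Normal(-129/164, 7/41)
obs 9: x=0 → posterior Normal(-129/184, 7/46)
obs 10: x=-7/4 → posterior Normal(-41/51, 7/51)
obs 11: x=-5/2 → posterior Normal(-107/112, 1/8)
obs 12: x=3/4 → posterior Normal(-199/244, 7/61)

k = 2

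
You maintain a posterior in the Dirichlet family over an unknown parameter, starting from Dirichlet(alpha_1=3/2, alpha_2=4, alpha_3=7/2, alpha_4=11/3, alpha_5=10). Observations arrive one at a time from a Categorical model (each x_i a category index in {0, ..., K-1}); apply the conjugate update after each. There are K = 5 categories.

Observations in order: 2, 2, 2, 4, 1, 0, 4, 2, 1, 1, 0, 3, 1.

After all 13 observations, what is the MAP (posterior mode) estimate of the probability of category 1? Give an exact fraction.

obs 1: x=2 → posterior Dirichlet(3/2, 4, 9/2, 11/3, 10)
obs 2: x=2 → posterior Dirichlet(3/2, 4, 11/2, 11/3, 10)
obs 3: x=2 → posterior Dirichlet(3/2, 4, 13/2, 11/3, 10)
obs 4: x=4 → posterior Dirichlet(3/2, 4, 13/2, 11/3, 11)
obs 5: x=1 → posterior Dirichlet(3/2, 5, 13/2, 11/3, 11)
obs 6: x=0 → posterior Dirichlet(5/2, 5, 13/2, 11/3, 11)
obs 7: x=4 → posterior Dirichlet(5/2, 5, 13/2, 11/3, 12)
obs 8: x=2 → posterior Dirichlet(5/2, 5, 15/2, 11/3, 12)
obs 9: x=1 → posterior Dirichlet(5/2, 6, 15/2, 11/3, 12)
obs 10: x=1 → posterior Dirichlet(5/2, 7, 15/2, 11/3, 12)
obs 11: x=0 → posterior Dirichlet(7/2, 7, 15/2, 11/3, 12)
obs 12: x=3 → posterior Dirichlet(7/2, 7, 15/2, 14/3, 12)
obs 13: x=1 → posterior Dirichlet(7/2, 8, 15/2, 14/3, 12)

21/92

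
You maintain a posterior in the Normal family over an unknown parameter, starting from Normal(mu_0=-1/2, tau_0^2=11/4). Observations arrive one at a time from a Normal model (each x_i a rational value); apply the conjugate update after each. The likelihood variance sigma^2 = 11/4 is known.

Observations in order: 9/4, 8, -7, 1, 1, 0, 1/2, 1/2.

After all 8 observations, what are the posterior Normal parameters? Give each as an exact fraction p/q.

mu_0=23/36, tau_0^2=11/36

obs 1: x=9/4 → posterior Normal(7/8, 11/8)
obs 2: x=8 → posterior Normal(13/4, 11/12)
obs 3: x=-7 → posterior Normal(11/16, 11/16)
obs 4: x=1 → posterior Normal(3/4, 11/20)
obs 5: x=1 → posterior Normal(19/24, 11/24)
obs 6: x=0 → posterior Normal(19/28, 11/28)
obs 7: x=1/2 → posterior Normal(21/32, 11/32)
obs 8: x=1/2 → posterior Normal(23/36, 11/36)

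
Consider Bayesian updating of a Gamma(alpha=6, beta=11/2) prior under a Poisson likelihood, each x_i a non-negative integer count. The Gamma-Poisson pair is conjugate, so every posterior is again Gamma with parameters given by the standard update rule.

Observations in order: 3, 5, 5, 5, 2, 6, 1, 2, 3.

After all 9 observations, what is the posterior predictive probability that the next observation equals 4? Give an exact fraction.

obs 1: x=3 → posterior Gamma(9, 13/2)
obs 2: x=5 → posterior Gamma(14, 15/2)
obs 3: x=5 → posterior Gamma(19, 17/2)
obs 4: x=5 → posterior Gamma(24, 19/2)
obs 5: x=2 → posterior Gamma(26, 21/2)
obs 6: x=6 → posterior Gamma(32, 23/2)
obs 7: x=1 → posterior Gamma(33, 25/2)
obs 8: x=2 → posterior Gamma(35, 27/2)
obs 9: x=3 → posterior Gamma(38, 29/2)

60356592442796212093858335209511345973441306298899099939879520/433701716541192355457229753999917360820651622584523552060436161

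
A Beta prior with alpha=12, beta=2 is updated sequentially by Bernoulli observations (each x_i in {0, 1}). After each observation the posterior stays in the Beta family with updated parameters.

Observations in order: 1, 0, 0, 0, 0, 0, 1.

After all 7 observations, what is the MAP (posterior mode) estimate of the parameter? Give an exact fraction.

obs 1: x=1 → posterior Beta(13, 2)
obs 2: x=0 → posterior Beta(13, 3)
obs 3: x=0 → posterior Beta(13, 4)
obs 4: x=0 → posterior Beta(13, 5)
obs 5: x=0 → posterior Beta(13, 6)
obs 6: x=0 → posterior Beta(13, 7)
obs 7: x=1 → posterior Beta(14, 7)

13/19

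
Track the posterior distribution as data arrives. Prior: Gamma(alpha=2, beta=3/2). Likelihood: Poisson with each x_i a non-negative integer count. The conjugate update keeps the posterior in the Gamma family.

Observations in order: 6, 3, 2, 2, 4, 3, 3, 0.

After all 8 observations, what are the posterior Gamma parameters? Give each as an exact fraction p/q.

obs 1: x=6 → posterior Gamma(8, 5/2)
obs 2: x=3 → posterior Gamma(11, 7/2)
obs 3: x=2 → posterior Gamma(13, 9/2)
obs 4: x=2 → posterior Gamma(15, 11/2)
obs 5: x=4 → posterior Gamma(19, 13/2)
obs 6: x=3 → posterior Gamma(22, 15/2)
obs 7: x=3 → posterior Gamma(25, 17/2)
obs 8: x=0 → posterior Gamma(25, 19/2)

alpha=25, beta=19/2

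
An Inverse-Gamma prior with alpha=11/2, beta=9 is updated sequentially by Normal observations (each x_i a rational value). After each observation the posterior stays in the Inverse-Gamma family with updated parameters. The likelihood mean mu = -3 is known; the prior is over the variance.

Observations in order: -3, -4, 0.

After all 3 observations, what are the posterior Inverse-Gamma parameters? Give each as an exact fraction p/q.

alpha=7, beta=14

obs 1: x=-3 → posterior Inverse-Gamma(6, 9)
obs 2: x=-4 → posterior Inverse-Gamma(13/2, 19/2)
obs 3: x=0 → posterior Inverse-Gamma(7, 14)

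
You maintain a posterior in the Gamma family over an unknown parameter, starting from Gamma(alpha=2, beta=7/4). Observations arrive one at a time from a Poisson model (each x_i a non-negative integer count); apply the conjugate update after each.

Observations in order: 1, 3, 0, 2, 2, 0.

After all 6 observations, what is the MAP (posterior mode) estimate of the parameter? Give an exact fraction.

36/31

obs 1: x=1 → posterior Gamma(3, 11/4)
obs 2: x=3 → posterior Gamma(6, 15/4)
obs 3: x=0 → posterior Gamma(6, 19/4)
obs 4: x=2 → posterior Gamma(8, 23/4)
obs 5: x=2 → posterior Gamma(10, 27/4)
obs 6: x=0 → posterior Gamma(10, 31/4)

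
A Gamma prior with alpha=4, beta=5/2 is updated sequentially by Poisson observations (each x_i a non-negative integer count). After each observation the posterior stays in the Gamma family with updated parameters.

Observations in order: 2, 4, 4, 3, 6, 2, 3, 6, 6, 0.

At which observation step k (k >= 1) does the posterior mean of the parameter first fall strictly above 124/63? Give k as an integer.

k = 2

obs 1: x=2 → posterior Gamma(6, 7/2)
obs 2: x=4 → posterior Gamma(10, 9/2)
obs 3: x=4 → posterior Gamma(14, 11/2)
obs 4: x=3 → posterior Gamma(17, 13/2)
obs 5: x=6 → posterior Gamma(23, 15/2)
obs 6: x=2 → posterior Gamma(25, 17/2)
obs 7: x=3 → posterior Gamma(28, 19/2)
obs 8: x=6 → posterior Gamma(34, 21/2)
obs 9: x=6 → posterior Gamma(40, 23/2)
obs 10: x=0 → posterior Gamma(40, 25/2)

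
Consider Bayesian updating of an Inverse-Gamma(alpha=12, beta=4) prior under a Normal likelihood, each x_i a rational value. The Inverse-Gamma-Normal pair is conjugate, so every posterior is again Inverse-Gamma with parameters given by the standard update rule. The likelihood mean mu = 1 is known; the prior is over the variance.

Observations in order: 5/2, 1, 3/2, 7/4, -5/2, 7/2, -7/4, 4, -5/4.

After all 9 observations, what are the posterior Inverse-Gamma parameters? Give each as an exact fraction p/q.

alpha=33/2, beta=819/32

obs 1: x=5/2 → posterior Inverse-Gamma(25/2, 41/8)
obs 2: x=1 → posterior Inverse-Gamma(13, 41/8)
obs 3: x=3/2 → posterior Inverse-Gamma(27/2, 21/4)
obs 4: x=7/4 → posterior Inverse-Gamma(14, 177/32)
obs 5: x=-5/2 → posterior Inverse-Gamma(29/2, 373/32)
obs 6: x=7/2 → posterior Inverse-Gamma(15, 473/32)
obs 7: x=-7/4 → posterior Inverse-Gamma(31/2, 297/16)
obs 8: x=4 → posterior Inverse-Gamma(16, 369/16)
obs 9: x=-5/4 → posterior Inverse-Gamma(33/2, 819/32)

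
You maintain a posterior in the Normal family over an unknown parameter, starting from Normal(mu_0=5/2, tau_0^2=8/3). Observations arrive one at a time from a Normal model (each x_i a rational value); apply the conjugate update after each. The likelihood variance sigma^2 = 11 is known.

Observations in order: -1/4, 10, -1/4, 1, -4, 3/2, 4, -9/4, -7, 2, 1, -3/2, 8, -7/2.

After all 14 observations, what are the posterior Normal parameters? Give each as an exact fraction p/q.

obs 1: x=-1/4 → posterior Normal(161/82, 88/41)
obs 2: x=10 → posterior Normal(321/98, 88/49)
obs 3: x=-1/4 → posterior Normal(317/114, 88/57)
obs 4: x=1 → posterior Normal(333/130, 88/65)
obs 5: x=-4 → posterior Normal(269/146, 88/73)
obs 6: x=3/2 → posterior Normal(293/162, 88/81)
obs 7: x=4 → posterior Normal(357/178, 88/89)
obs 8: x=-9/4 → posterior Normal(321/194, 88/97)
obs 9: x=-7 → posterior Normal(209/210, 88/105)
obs 10: x=2 → posterior Normal(241/226, 88/113)
obs 11: x=1 → posterior Normal(257/242, 8/11)
obs 12: x=-3/2 → posterior Normal(233/258, 88/129)
obs 13: x=8 → posterior Normal(361/274, 88/137)
obs 14: x=-7/2 → posterior Normal(61/58, 88/145)

mu_0=61/58, tau_0^2=88/145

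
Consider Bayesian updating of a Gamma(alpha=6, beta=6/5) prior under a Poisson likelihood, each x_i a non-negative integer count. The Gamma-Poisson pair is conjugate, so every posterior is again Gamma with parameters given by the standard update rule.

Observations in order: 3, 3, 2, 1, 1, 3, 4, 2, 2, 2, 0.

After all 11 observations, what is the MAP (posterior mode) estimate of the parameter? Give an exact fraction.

obs 1: x=3 → posterior Gamma(9, 11/5)
obs 2: x=3 → posterior Gamma(12, 16/5)
obs 3: x=2 → posterior Gamma(14, 21/5)
obs 4: x=1 → posterior Gamma(15, 26/5)
obs 5: x=1 → posterior Gamma(16, 31/5)
obs 6: x=3 → posterior Gamma(19, 36/5)
obs 7: x=4 → posterior Gamma(23, 41/5)
obs 8: x=2 → posterior Gamma(25, 46/5)
obs 9: x=2 → posterior Gamma(27, 51/5)
obs 10: x=2 → posterior Gamma(29, 56/5)
obs 11: x=0 → posterior Gamma(29, 61/5)

140/61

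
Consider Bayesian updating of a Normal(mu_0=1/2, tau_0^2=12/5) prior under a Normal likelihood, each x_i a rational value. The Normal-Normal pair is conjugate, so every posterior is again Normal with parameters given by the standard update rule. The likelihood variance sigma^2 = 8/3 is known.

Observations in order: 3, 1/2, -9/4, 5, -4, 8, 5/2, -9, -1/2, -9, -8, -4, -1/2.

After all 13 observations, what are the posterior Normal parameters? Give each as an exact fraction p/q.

mu_0=-637/508, tau_0^2=24/127

obs 1: x=3 → posterior Normal(32/19, 24/19)
obs 2: x=1/2 → posterior Normal(73/56, 6/7)
obs 3: x=-9/4 → posterior Normal(65/148, 24/37)
obs 4: x=5 → posterior Normal(245/184, 12/23)
obs 5: x=-4 → posterior Normal(101/220, 24/55)
obs 6: x=8 → posterior Normal(389/256, 3/8)
obs 7: x=5/2 → posterior Normal(479/292, 24/73)
obs 8: x=-9 → posterior Normal(155/328, 12/41)
obs 9: x=-1/2 → posterior Normal(137/364, 24/91)
obs 10: x=-9 → posterior Normal(-187/400, 6/25)
obs 11: x=-8 → posterior Normal(-475/436, 24/109)
obs 12: x=-4 → posterior Normal(-619/472, 12/59)
obs 13: x=-1/2 → posterior Normal(-637/508, 24/127)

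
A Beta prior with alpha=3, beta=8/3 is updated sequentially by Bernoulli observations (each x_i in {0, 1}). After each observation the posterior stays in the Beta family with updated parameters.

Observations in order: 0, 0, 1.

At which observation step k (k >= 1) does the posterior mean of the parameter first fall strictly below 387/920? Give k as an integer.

obs 1: x=0 → posterior Beta(3, 11/3)
obs 2: x=0 → posterior Beta(3, 14/3)
obs 3: x=1 → posterior Beta(4, 14/3)

k = 2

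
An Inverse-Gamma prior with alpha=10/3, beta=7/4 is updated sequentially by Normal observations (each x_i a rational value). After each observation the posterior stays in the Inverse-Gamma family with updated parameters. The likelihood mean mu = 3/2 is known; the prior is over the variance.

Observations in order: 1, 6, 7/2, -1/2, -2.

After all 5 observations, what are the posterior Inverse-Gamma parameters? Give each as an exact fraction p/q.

obs 1: x=1 → posterior Inverse-Gamma(23/6, 15/8)
obs 2: x=6 → posterior Inverse-Gamma(13/3, 12)
obs 3: x=7/2 → posterior Inverse-Gamma(29/6, 14)
obs 4: x=-1/2 → posterior Inverse-Gamma(16/3, 16)
obs 5: x=-2 → posterior Inverse-Gamma(35/6, 177/8)

alpha=35/6, beta=177/8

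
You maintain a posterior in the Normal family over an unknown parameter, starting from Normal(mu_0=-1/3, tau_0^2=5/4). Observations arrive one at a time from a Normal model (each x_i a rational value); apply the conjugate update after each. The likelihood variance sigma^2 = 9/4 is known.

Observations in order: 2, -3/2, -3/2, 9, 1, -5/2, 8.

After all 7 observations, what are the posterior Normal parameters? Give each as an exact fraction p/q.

mu_0=139/88, tau_0^2=45/176

obs 1: x=2 → posterior Normal(1/2, 45/56)
obs 2: x=-3/2 → posterior Normal(-1/38, 45/76)
obs 3: x=-3/2 → posterior Normal(-1/3, 15/32)
obs 4: x=9 → posterior Normal(37/29, 45/116)
obs 5: x=1 → posterior Normal(21/17, 45/136)
obs 6: x=-5/2 → posterior Normal(59/78, 15/52)
obs 7: x=8 → posterior Normal(139/88, 45/176)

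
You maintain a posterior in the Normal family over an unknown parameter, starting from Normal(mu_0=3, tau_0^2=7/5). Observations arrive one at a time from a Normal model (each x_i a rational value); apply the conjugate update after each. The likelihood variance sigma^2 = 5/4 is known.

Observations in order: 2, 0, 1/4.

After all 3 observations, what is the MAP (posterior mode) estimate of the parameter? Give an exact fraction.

obs 1: x=2 → posterior Normal(131/53, 35/53)
obs 2: x=0 → posterior Normal(131/81, 35/81)
obs 3: x=1/4 → posterior Normal(138/109, 35/109)

138/109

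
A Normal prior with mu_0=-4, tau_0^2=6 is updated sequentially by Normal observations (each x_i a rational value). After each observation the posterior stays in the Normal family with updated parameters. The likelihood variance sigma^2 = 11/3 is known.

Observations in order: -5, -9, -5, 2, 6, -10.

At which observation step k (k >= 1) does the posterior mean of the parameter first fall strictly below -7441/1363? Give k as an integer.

obs 1: x=-5 → posterior Normal(-134/29, 66/29)
obs 2: x=-9 → posterior Normal(-296/47, 66/47)
obs 3: x=-5 → posterior Normal(-386/65, 66/65)
obs 4: x=2 → posterior Normal(-350/83, 66/83)
obs 5: x=6 → posterior Normal(-242/101, 66/101)
obs 6: x=-10 → posterior Normal(-422/119, 66/119)

k = 2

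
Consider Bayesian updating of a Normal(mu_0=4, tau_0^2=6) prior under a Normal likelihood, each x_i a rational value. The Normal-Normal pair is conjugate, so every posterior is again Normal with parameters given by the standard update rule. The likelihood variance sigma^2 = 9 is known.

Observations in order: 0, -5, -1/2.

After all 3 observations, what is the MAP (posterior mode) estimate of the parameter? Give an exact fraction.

1/9

obs 1: x=0 → posterior Normal(12/5, 18/5)
obs 2: x=-5 → posterior Normal(2/7, 18/7)
obs 3: x=-1/2 → posterior Normal(1/9, 2)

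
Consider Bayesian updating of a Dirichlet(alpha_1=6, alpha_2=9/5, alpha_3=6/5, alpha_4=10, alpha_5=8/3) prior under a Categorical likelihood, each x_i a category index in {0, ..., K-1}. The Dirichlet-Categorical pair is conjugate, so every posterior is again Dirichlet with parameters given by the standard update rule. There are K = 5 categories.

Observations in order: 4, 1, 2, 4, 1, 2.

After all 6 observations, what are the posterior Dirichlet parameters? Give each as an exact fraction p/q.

obs 1: x=4 → posterior Dirichlet(6, 9/5, 6/5, 10, 11/3)
obs 2: x=1 → posterior Dirichlet(6, 14/5, 6/5, 10, 11/3)
obs 3: x=2 → posterior Dirichlet(6, 14/5, 11/5, 10, 11/3)
obs 4: x=4 → posterior Dirichlet(6, 14/5, 11/5, 10, 14/3)
obs 5: x=1 → posterior Dirichlet(6, 19/5, 11/5, 10, 14/3)
obs 6: x=2 → posterior Dirichlet(6, 19/5, 16/5, 10, 14/3)

alpha_1=6, alpha_2=19/5, alpha_3=16/5, alpha_4=10, alpha_5=14/3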